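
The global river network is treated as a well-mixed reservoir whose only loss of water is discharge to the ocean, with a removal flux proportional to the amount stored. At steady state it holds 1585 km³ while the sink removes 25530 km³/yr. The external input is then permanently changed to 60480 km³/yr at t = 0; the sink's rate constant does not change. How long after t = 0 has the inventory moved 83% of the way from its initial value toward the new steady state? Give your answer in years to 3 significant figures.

τ = M₀/F₀ = 1585/25530 = 0.06208 yr.
The remaining gap fraction is e^(−t/τ); 83% covered ⇒ e^(−t/τ) = 0.170.
t = −τ ln(0.170) = 0.06208 × 1.772 = 0.1100 yr.

0.110 yr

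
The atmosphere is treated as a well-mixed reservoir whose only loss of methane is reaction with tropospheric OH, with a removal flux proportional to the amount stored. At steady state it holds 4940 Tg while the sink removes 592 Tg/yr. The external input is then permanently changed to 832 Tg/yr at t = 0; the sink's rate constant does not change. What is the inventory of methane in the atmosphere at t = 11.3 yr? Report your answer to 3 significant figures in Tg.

Residence time τ = M₀/F₀ = 8.345 yr. The eventual steady state is M_∞ = M₀·(F₁/F₀) = 4940 × 832/592 = 6942.7 Tg.
The anomaly ΔM(t) = M(t) − M_∞ decays as ΔM₀·e^(−t/τ) with ΔM₀ = 4940 − 6942.7 = −2003 Tg.
At t = 11.3 yr, e^(−t/τ) = e^(−1.354) = 0.2582, so ΔM = −517.0 Tg and M = 6942.7 − 517.0 = 6425.7 Tg.

6430 Tg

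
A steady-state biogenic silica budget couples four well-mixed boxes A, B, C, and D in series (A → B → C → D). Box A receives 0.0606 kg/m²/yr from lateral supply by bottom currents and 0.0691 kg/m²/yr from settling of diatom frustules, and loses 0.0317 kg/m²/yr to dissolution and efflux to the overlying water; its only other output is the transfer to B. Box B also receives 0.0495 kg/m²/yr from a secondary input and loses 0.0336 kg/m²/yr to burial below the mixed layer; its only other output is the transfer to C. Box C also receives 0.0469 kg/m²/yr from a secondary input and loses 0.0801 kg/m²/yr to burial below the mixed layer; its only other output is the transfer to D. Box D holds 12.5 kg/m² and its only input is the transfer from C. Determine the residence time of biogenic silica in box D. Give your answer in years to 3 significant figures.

Box A: F(A→B) = (0.0606 + 0.0691) − 0.0317 = 0.098000 kg/m²/yr.
Box B: F(B→C) = (0.098000 + 0.0495) − 0.0336 = 0.11390 kg/m²/yr.
Box C: F(C→D) = (0.11390 + 0.0469) − 0.0801 = 0.080700 kg/m²/yr.
Box D throughput = its input = 0.080700 kg/m²/yr; τ = 12.5 / 0.080700 = 154.9 yr.

155 yr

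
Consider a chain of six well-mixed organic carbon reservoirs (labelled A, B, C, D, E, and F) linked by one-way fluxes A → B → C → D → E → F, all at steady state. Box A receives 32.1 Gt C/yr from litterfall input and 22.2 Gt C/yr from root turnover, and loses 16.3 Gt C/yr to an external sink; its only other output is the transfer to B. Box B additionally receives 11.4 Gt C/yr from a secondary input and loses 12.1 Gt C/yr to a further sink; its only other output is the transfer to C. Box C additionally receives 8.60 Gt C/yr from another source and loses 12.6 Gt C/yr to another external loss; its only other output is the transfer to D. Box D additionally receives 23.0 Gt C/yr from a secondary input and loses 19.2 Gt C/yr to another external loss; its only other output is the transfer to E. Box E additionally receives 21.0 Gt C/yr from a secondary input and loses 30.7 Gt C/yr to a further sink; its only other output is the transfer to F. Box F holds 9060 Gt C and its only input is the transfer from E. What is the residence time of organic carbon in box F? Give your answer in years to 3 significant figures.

331 yr

Box A: F(A→B) = (32.1 + 22.2) − 16.3 = 38.000 Gt C/yr.
Box B: F(B→C) = (38.000 + 11.4) − 12.1 = 37.300 Gt C/yr.
Box C: F(C→D) = (37.300 + 8.60) − 12.6 = 33.300 Gt C/yr.
Box D: F(D→E) = (33.300 + 23.0) − 19.2 = 37.100 Gt C/yr.
Box E: F(E→F) = (37.100 + 21.0) − 30.7 = 27.400 Gt C/yr.
Box F throughput = its input = 27.400 Gt C/yr; τ = 9060 / 27.400 = 330.7 yr.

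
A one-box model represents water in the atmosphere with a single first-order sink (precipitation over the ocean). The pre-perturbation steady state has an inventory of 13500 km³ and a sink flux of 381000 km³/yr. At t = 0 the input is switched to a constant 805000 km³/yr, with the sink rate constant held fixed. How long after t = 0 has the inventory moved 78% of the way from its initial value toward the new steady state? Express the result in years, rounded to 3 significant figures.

τ = M₀/F₀ = 13500/381000 = 0.03543 yr.
The remaining gap fraction is e^(−t/τ); 78% covered ⇒ e^(−t/τ) = 0.220.
t = −τ ln(0.220) = 0.03543 × 1.514 = 0.05365 yr.

0.0537 yr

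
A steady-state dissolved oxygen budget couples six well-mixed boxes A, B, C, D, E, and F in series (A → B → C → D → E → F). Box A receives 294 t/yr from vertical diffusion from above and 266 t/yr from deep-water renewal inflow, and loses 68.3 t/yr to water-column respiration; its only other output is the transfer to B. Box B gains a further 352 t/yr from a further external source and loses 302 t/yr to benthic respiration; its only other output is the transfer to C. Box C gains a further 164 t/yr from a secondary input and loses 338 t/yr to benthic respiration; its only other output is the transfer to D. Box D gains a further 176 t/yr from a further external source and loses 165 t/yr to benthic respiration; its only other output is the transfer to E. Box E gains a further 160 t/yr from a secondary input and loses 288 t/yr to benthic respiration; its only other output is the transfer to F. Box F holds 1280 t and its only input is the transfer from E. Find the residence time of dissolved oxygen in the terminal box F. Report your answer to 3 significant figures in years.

5.11 yr

Box A: F(A→B) = (294 + 266) − 68.3 = 491.70 t/yr.
Box B: F(B→C) = (491.70 + 352) − 302 = 541.70 t/yr.
Box C: F(C→D) = (541.70 + 164) − 338 = 367.70 t/yr.
Box D: F(D→E) = (367.70 + 176) − 165 = 378.70 t/yr.
Box E: F(E→F) = (378.70 + 160) − 288 = 250.70 t/yr.
Box F throughput = its input = 250.70 t/yr; τ = 1280 / 250.70 = 5.106 yr.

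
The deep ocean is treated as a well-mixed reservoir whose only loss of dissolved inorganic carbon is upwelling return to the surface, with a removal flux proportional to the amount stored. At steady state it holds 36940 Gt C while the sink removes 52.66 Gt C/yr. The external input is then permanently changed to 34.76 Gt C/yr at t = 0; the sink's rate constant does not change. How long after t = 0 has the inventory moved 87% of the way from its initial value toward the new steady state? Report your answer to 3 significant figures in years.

1430 yr

τ = M₀/F₀ = 36940/52.66 = 701.5 yr.
The remaining gap fraction is e^(−t/τ); 87% covered ⇒ e^(−t/τ) = 0.130.
t = −τ ln(0.130) = 701.5 × 2.040 = 1431 yr.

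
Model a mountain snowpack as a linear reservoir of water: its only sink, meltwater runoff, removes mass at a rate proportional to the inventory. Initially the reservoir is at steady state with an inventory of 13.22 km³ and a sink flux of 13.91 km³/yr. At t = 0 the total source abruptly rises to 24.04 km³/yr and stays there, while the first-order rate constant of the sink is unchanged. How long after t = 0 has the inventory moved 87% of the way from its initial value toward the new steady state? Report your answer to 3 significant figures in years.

1.94 yr

τ = M₀/F₀ = 13.22/13.91 = 0.9504 yr.
The remaining gap fraction is e^(−t/τ); 87% covered ⇒ e^(−t/τ) = 0.130.
t = −τ ln(0.130) = 0.9504 × 2.040 = 1.939 yr.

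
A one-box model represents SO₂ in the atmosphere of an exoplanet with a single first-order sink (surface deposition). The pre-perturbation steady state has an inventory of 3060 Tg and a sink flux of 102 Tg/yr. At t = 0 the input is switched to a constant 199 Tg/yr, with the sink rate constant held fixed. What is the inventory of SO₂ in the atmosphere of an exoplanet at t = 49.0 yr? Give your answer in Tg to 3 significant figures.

5400 Tg

The sink rate constant is k = F₀/M₀ = 102/3060 = 0.03333 yr⁻¹.
Solving dM/dt = F₁ − kM with M(0) = M₀ gives M(t) = F₁/k + (M₀ − F₁/k)·e^(−kt).
F₁/k = 199/0.03333 = 5970.0 Tg; kt = 0.03333 × 49.0 = 1.633, e^(−kt) = 0.1953.
M(49.0) = 5970.0 + (3060 − 5970.0) × 0.1953 = 5970.0 − 568.3 = 5401.7 Tg.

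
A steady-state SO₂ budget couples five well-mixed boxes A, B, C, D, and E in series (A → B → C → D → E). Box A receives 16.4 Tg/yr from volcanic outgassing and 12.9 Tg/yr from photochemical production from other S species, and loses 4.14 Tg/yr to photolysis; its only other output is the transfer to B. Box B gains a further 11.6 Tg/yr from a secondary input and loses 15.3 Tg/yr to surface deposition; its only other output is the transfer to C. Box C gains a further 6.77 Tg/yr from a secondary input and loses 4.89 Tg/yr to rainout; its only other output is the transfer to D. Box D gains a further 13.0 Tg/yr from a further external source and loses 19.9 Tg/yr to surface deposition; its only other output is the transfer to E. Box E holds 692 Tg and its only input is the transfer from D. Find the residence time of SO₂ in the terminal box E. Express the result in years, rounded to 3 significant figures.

Box A: F(A→B) = (16.4 + 12.9) − 4.14 = 25.160 Tg/yr.
Box B: F(B→C) = (25.160 + 11.6) − 15.3 = 21.460 Tg/yr.
Box C: F(C→D) = (21.460 + 6.77) − 4.89 = 23.340 Tg/yr.
Box D: F(D→E) = (23.340 + 13.0) − 19.9 = 16.440 Tg/yr.
Box E throughput = its input = 16.440 Tg/yr; τ = 692 / 16.440 = 42.09 yr.

42.1 yr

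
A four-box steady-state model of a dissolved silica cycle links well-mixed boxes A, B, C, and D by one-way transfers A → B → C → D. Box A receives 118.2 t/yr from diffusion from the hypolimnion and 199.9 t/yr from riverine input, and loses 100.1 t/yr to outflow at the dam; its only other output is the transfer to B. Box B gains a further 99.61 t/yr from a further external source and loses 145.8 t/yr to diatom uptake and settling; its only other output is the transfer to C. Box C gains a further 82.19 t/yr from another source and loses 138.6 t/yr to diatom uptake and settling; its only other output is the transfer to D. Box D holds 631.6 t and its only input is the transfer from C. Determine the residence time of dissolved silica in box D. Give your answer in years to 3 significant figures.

Box A: F(A→B) = (118.2 + 199.9) − 100.1 = 218.00 t/yr.
Box B: F(B→C) = (218.00 + 99.61) − 145.8 = 171.81 t/yr.
Box C: F(C→D) = (171.81 + 82.19) − 138.6 = 115.40 t/yr.
Box D throughput = its input = 115.40 t/yr; τ = 631.6 / 115.40 = 5.473 yr.

5.47 yr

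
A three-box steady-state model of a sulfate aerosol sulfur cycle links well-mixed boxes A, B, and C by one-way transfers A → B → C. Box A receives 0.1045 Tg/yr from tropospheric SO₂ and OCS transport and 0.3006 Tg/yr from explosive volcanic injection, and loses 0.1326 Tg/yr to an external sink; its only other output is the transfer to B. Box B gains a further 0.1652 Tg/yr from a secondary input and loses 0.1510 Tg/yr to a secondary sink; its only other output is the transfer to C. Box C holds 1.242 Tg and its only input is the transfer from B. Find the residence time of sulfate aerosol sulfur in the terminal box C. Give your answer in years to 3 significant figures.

4.33 yr

Box A: F(A→B) = (0.1045 + 0.3006) − 0.1326 = 0.27250 Tg/yr.
Box B: F(B→C) = (0.27250 + 0.1652) − 0.1510 = 0.28670 Tg/yr.
Box C throughput = its input = 0.28670 Tg/yr; τ = 1.242 / 0.28670 = 4.332 yr.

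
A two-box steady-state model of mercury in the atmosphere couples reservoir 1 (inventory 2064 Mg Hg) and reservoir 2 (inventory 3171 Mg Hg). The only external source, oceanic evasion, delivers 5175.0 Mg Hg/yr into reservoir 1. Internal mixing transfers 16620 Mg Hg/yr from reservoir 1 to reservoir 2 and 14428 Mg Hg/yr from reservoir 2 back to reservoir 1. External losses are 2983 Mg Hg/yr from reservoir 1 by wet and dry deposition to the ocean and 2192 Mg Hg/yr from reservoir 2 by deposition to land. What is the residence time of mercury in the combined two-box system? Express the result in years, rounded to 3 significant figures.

Residence time in the combined system uses the total inventory and the total *external* removal — internal exchanges between the two boxes cancel.
M_total = 2064 + 3171 = 5235.0 Mg Hg.
ΣF_external_out = 2983 + 2192 = 5175.0 Mg Hg/yr.
τ = M_total / ΣF_ext = 5235.0 / 5175.0 = 1.012 yr.

1.01 yr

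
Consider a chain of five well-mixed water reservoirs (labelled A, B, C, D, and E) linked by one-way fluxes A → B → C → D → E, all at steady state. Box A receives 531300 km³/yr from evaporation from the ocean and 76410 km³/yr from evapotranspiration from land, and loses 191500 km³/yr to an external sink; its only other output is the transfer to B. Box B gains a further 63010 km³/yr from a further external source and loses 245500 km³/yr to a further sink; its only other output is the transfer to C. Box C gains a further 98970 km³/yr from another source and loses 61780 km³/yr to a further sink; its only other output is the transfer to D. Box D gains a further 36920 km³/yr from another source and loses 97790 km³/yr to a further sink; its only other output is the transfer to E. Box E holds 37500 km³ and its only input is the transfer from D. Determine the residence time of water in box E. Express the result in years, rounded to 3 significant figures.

Box A: F(A→B) = (531300 + 76410) − 191500 = 416210 km³/yr.
Box B: F(B→C) = (416210 + 63010) − 245500 = 233720 km³/yr.
Box C: F(C→D) = (233720 + 98970) − 61780 = 270910 km³/yr.
Box D: F(D→E) = (270910 + 36920) − 97790 = 210040 km³/yr.
Box E throughput = its input = 210040 km³/yr; τ = 37500 / 210040 = 0.1785 yr.

0.179 yr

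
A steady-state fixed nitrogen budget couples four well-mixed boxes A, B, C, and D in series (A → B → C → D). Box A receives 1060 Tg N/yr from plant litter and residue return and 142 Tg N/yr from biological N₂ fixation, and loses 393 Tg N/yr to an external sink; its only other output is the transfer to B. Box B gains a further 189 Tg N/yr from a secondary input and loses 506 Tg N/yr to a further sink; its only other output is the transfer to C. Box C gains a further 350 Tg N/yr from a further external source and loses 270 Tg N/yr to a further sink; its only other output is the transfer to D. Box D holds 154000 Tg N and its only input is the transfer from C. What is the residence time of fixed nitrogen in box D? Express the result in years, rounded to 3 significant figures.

269 yr

Box A: F(A→B) = (1060 + 142) − 393 = 809.00 Tg N/yr.
Box B: F(B→C) = (809.00 + 189) − 506 = 492.00 Tg N/yr.
Box C: F(C→D) = (492.00 + 350) − 270 = 572.00 Tg N/yr.
Box D throughput = its input = 572.00 Tg N/yr; τ = 154000 / 572.00 = 269.2 yr.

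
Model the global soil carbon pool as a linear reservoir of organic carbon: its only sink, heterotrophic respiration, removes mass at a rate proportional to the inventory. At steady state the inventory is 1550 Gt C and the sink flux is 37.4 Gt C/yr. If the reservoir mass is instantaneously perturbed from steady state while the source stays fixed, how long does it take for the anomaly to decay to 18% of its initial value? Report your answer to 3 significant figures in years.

For a linear reservoir the anomaly decays as exp(−t/τ) with τ = M/F = 1550/37.4 = 41.44 yr.
exp(−t/τ) = 0.18 ⇒ t = −τ ln(0.18) = 41.44 × 1.715 = 71.07 yr.

71.1 yr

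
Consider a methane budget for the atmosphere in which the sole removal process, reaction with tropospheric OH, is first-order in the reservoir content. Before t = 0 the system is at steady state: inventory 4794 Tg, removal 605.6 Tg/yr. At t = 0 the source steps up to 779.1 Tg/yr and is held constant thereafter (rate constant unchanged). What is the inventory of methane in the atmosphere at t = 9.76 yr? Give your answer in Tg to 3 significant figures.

Residence time τ = M₀/F₀ = 7.916 yr. The eventual steady state is M_∞ = M₀·(F₁/F₀) = 4794 × 779.1/605.6 = 6167.4 Tg.
The anomaly ΔM(t) = M(t) − M_∞ decays as ΔM₀·e^(−t/τ) with ΔM₀ = 4794 − 6167.4 = −1373 Tg.
At t = 9.76 yr, e^(−t/τ) = e^(−1.233) = 0.2914, so ΔM = −400.3 Tg and M = 6167.4 − 400.3 = 5767.2 Tg.

5770 Tg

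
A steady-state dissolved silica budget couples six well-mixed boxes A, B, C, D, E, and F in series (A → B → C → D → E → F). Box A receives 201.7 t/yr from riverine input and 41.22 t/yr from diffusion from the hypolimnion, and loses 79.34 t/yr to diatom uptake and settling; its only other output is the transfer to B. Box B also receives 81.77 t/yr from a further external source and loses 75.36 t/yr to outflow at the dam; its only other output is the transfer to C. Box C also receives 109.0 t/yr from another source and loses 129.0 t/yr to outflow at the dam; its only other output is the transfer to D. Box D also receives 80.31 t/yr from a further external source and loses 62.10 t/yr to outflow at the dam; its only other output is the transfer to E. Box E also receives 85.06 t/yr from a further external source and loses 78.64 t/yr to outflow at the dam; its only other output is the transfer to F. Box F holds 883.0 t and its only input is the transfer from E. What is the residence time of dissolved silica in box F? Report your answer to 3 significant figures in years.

Box A: F(A→B) = (201.7 + 41.22) − 79.34 = 163.58 t/yr.
Box B: F(B→C) = (163.58 + 81.77) − 75.36 = 169.99 t/yr.
Box C: F(C→D) = (169.99 + 109.0) − 129.0 = 149.99 t/yr.
Box D: F(D→E) = (149.99 + 80.31) − 62.10 = 168.20 t/yr.
Box E: F(E→F) = (168.20 + 85.06) − 78.64 = 174.62 t/yr.
Box F throughput = its input = 174.62 t/yr; τ = 883.0 / 174.62 = 5.057 yr.

5.06 yr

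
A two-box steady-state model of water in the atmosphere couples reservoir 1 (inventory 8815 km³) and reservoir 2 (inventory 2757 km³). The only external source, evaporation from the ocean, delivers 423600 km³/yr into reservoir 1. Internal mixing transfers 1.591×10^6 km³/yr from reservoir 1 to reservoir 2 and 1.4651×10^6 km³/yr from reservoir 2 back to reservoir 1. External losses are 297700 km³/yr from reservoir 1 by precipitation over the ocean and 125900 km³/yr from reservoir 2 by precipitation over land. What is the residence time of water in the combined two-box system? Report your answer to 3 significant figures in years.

0.0273 yr

For the system as a whole, the A↔B exchange is internal and contributes nothing to the throughput; only the external sinks remove mass.
M_total = 8815 + 2757 = 11572 km³.
ΣF_external_out = 297700 + 125900 = 423600 km³/yr.
τ = M_total / ΣF_ext = 11572 / 423600 = 0.02732 yr.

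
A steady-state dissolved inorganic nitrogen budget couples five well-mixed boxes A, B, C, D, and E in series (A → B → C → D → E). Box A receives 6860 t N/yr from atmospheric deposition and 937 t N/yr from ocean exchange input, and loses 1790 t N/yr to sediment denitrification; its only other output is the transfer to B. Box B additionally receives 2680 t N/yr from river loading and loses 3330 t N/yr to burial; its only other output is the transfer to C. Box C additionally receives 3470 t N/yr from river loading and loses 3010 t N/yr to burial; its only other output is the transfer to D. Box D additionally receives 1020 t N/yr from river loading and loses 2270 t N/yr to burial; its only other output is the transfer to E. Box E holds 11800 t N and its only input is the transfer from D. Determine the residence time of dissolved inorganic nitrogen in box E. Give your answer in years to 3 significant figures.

2.58 yr

Box A: F(A→B) = (6860 + 937) − 1790 = 6007.0 t N/yr.
Box B: F(B→C) = (6007.0 + 2680) − 3330 = 5357.0 t N/yr.
Box C: F(C→D) = (5357.0 + 3470) − 3010 = 5817.0 t N/yr.
Box D: F(D→E) = (5817.0 + 1020) − 2270 = 4567.0 t N/yr.
Box E throughput = its input = 4567.0 t N/yr; τ = 11800 / 4567.0 = 2.584 yr.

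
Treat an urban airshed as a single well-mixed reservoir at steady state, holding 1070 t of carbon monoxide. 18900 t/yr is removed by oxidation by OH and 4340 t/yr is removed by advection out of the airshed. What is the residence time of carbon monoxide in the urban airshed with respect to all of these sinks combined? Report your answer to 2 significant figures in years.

0.046 yr

Total removal flux = 18900 + 4340 = 23240 t/yr.
τ = M / ΣF_out = 1070 / 23240 = 0.04604 yr.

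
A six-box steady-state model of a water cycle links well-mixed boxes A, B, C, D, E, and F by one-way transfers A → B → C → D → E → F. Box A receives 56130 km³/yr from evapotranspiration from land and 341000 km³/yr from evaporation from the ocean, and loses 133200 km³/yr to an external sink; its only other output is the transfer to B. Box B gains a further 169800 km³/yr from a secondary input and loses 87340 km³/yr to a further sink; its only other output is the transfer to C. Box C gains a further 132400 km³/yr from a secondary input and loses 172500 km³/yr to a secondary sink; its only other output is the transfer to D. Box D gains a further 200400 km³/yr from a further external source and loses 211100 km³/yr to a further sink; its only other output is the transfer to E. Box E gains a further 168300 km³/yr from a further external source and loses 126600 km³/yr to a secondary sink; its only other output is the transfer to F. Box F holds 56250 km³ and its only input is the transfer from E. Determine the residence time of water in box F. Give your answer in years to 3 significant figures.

0.167 yr

Box A: F(A→B) = (56130 + 341000) − 133200 = 263930 km³/yr.
Box B: F(B→C) = (263930 + 169800) − 87340 = 346390 km³/yr.
Box C: F(C→D) = (346390 + 132400) − 172500 = 306290 km³/yr.
Box D: F(D→E) = (306290 + 200400) − 211100 = 295590 km³/yr.
Box E: F(E→F) = (295590 + 168300) − 126600 = 337290 km³/yr.
Box F throughput = its input = 337290 km³/yr; τ = 56250 / 337290 = 0.1668 yr.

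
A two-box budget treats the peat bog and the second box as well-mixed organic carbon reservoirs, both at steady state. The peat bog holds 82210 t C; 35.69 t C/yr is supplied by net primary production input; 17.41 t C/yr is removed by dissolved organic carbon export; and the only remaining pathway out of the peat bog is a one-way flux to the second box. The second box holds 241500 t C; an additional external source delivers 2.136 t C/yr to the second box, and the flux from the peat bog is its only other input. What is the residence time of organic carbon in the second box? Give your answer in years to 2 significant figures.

12000 yr

Balance the peat bog: ΣF_in = 35.690 t C/yr.
Flux to the second box = ΣF_in − (17.41) = 18.280 t C/yr.
Total input to the second box = 18.280 + 2.136 = 20.416 t C/yr; at steady state this equals its total output.
τ = M / F = 241500 / 20.416 = 11830 yr.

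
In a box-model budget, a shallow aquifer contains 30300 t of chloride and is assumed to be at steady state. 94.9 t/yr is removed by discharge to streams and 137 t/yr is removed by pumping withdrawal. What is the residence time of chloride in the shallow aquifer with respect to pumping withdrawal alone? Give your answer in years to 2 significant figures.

Residence time with respect to a single sink: τ = M / F_sink.
τ = 30300 / 137 = 221.2 yr.

220 yr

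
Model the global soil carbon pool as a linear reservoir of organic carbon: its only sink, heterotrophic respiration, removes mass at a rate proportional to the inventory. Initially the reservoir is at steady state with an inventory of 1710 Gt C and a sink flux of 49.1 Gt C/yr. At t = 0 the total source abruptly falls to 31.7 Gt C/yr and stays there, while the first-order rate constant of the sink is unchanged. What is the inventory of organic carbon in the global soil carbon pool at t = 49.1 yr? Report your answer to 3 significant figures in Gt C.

Residence time τ = M₀/F₀ = 34.83 yr. The eventual steady state is M_∞ = M₀·(F₁/F₀) = 1710 × 31.7/49.1 = 1104.0 Gt C.
The anomaly ΔM(t) = M(t) − M_∞ decays as ΔM₀·e^(−t/τ) with ΔM₀ = 1710 − 1104.0 = 606.0 Gt C.
At t = 49.1 yr, e^(−t/τ) = e^(−1.410) = 0.2442, so ΔM = 148.0 Gt C and M = 1104.0 + 148.0 = 1252.0 Gt C.

1250 Gt C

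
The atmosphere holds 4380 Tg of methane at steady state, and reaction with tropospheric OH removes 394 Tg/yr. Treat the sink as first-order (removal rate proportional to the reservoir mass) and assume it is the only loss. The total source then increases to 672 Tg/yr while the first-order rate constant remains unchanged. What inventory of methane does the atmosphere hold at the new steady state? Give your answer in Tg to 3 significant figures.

7470 Tg

Rate constant k = F/M = 394 / 4380 = 0.08995 yr⁻¹.
At the new steady state, source = k·M_new ⇒ M_new = 672 / 0.08995 = 7470 Tg.
(Equivalently M_new = M × F_new/F_old = 4380 × 672/394.)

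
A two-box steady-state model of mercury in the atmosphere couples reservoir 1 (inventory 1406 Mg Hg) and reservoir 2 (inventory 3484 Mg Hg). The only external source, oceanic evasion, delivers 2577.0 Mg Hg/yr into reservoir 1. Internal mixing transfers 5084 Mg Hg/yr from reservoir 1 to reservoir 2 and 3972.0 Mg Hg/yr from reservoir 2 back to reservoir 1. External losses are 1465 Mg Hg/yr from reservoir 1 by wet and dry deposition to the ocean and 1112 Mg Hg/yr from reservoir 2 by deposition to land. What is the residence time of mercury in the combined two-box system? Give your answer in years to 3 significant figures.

For the system as a whole, the A↔B exchange is internal and contributes nothing to the throughput; only the external sinks remove mass.
M_total = 1406 + 3484 = 4890.0 Mg Hg.
ΣF_external_out = 1465 + 1112 = 2577.0 Mg Hg/yr.
τ = M_total / ΣF_ext = 4890.0 / 2577.0 = 1.898 yr.

1.90 yr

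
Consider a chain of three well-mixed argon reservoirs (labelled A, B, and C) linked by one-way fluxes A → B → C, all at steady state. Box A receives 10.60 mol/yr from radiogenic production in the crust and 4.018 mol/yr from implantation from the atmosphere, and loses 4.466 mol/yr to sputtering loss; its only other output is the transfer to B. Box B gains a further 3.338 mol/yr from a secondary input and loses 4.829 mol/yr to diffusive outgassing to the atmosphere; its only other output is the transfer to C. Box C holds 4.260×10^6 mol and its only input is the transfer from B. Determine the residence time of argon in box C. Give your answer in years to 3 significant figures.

492000 yr

Box A: F(A→B) = (10.60 + 4.018) − 4.466 = 10.152 mol/yr.
Box B: F(B→C) = (10.152 + 3.338) − 4.829 = 8.6610 mol/yr.
Box C throughput = its input = 8.6610 mol/yr; τ = 4.260×10^6 / 8.6610 = 491900 yr.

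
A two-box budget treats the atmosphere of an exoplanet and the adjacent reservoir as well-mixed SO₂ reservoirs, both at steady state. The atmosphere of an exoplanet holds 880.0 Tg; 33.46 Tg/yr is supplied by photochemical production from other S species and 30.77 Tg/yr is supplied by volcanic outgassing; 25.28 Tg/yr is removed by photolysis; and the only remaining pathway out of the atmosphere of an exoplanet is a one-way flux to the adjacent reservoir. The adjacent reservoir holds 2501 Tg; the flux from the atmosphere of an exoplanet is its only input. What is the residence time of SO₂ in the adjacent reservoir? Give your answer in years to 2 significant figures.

Balance the atmosphere of an exoplanet: ΣF_in = 33.46 + 30.77 = 64.230 Tg/yr.
Flux to the adjacent reservoir = ΣF_in − (25.28) = 38.950 Tg/yr.
At steady state the output of the adjacent reservoir equals its input, 38.950 Tg/yr.
τ = M / F = 2501 / 38.950 = 64.21 yr.

64 yr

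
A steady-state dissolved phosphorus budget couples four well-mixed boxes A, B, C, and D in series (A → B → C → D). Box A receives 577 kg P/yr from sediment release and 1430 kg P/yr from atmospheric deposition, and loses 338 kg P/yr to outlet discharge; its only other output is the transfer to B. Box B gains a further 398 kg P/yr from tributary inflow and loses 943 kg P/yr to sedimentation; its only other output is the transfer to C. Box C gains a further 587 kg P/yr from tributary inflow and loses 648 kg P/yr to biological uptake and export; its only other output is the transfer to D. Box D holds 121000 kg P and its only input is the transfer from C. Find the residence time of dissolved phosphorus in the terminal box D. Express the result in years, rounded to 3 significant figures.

114 yr

Box A: F(A→B) = (577 + 1430) − 338 = 1669.0 kg P/yr.
Box B: F(B→C) = (1669.0 + 398) − 943 = 1124.0 kg P/yr.
Box C: F(C→D) = (1124.0 + 587) − 648 = 1063.0 kg P/yr.
Box D throughput = its input = 1063.0 kg P/yr; τ = 121000 / 1063.0 = 113.8 yr.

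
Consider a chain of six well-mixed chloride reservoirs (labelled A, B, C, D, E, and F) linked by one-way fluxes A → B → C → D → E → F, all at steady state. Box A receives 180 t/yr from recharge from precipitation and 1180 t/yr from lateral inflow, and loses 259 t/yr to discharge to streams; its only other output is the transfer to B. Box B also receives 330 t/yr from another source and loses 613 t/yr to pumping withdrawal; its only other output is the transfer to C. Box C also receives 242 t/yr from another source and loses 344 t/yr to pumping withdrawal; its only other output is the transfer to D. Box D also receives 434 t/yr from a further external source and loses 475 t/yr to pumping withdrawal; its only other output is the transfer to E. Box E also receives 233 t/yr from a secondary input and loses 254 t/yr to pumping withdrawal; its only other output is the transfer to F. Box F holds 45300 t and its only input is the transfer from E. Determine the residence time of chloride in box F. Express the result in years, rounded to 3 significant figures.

69.3 yr

Box A: F(A→B) = (180 + 1180) − 259 = 1101.0 t/yr.
Box B: F(B→C) = (1101.0 + 330) − 613 = 818.00 t/yr.
Box C: F(C→D) = (818.00 + 242) − 344 = 716.00 t/yr.
Box D: F(D→E) = (716.00 + 434) − 475 = 675.00 t/yr.
Box E: F(E→F) = (675.00 + 233) − 254 = 654.00 t/yr.
Box F throughput = its input = 654.00 t/yr; τ = 45300 / 654.00 = 69.27 yr.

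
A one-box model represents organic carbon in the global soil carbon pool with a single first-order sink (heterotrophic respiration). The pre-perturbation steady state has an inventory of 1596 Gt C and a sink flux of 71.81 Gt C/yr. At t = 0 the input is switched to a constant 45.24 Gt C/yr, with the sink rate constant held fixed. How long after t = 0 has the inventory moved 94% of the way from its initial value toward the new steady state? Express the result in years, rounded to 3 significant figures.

62.5 yr

τ = M₀/F₀ = 1596/71.81 = 22.23 yr.
The remaining gap fraction is e^(−t/τ); 94% covered ⇒ e^(−t/τ) = 0.0600.
t = −τ ln(0.0600) = 22.23 × 2.813 = 62.53 yr.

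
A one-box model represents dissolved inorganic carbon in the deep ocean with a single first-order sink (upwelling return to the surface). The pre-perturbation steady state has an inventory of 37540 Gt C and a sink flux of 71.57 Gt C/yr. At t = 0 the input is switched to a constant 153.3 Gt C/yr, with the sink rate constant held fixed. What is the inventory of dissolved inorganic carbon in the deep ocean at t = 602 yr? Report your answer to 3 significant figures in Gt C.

66800 Gt C

τ = M₀/F₀ = 37540/71.57 = 524.5 yr; rate constant k = 1/τ.
New steady state M_∞ = F₁/k = F₁·τ = 153.3 × 524.5 = 80409 Gt C.
M(t) = M_∞ + (M₀ − M_∞)·e^(−t/τ); t/τ = 602/524.5 = 1.148, so e^(−t/τ) = 0.3174.
M(t) = 80409 − 42870 × 0.3174 = 66804 Gt C.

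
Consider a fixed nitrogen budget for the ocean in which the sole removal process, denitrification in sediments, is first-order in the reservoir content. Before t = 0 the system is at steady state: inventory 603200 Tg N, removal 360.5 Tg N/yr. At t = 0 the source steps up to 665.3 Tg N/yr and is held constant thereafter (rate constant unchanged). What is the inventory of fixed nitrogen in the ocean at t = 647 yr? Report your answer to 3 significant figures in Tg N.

767000 Tg N

τ = M₀/F₀ = 603200/360.5 = 1673 yr; rate constant k = 1/τ.
New steady state M_∞ = F₁/k = F₁·τ = 665.3 × 1673 = 1.1132×10^6 Tg N.
M(t) = M_∞ + (M₀ − M_∞)·e^(−t/τ); t/τ = 647/1673 = 0.3867, so e^(−t/τ) = 0.6793.
M(t) = 1.1132×10^6 − 510000 × 0.6793 = 766750 Tg N.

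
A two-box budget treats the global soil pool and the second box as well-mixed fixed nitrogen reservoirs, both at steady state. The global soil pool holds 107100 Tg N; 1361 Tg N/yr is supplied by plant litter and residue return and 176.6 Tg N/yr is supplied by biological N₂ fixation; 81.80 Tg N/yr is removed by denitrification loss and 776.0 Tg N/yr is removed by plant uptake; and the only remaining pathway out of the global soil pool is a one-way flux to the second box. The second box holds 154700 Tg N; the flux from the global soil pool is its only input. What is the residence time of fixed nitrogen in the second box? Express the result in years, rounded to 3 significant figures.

Balance the global soil pool: ΣF_in = 1361 + 176.6 = 1537.6 Tg N/yr.
Flux to the second box = ΣF_in − (81.80 + 776.0) = 679.80 Tg N/yr.
At steady state the output of the second box equals its input, 679.80 Tg N/yr.
τ = M / F = 154700 / 679.80 = 227.6 yr.

228 yr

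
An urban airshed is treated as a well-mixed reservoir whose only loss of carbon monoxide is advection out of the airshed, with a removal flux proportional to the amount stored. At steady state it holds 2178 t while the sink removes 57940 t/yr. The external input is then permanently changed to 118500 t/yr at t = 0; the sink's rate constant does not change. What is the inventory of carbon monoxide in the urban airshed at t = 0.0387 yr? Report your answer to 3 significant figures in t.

3640 t

Residence time τ = M₀/F₀ = 0.03759 yr. The eventual steady state is M_∞ = M₀·(F₁/F₀) = 2178 × 118500/57940 = 4454.5 t.
The anomaly ΔM(t) = M(t) − M_∞ decays as ΔM₀·e^(−t/τ) with ΔM₀ = 2178 − 4454.5 = −2276 t.
At t = 0.0387 yr, e^(−t/τ) = e^(−1.030) = 0.3572, so ΔM = −813.1 t and M = 4454.5 − 813.1 = 3641.4 t.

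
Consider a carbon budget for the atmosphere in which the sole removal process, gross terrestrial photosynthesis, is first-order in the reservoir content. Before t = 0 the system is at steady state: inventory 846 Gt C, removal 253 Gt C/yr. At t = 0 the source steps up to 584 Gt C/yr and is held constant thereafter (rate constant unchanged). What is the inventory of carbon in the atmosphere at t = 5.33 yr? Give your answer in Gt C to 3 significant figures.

1730 Gt C

Residence time τ = M₀/F₀ = 3.344 yr. The eventual steady state is M_∞ = M₀·(F₁/F₀) = 846 × 584/253 = 1952.8 Gt C.
The anomaly ΔM(t) = M(t) − M_∞ decays as ΔM₀·e^(−t/τ) with ΔM₀ = 846 − 1952.8 = −1107 Gt C.
At t = 5.33 yr, e^(−t/τ) = e^(−1.594) = 0.2031, so ΔM = −224.8 Gt C and M = 1952.8 − 224.8 = 1728.0 Gt C.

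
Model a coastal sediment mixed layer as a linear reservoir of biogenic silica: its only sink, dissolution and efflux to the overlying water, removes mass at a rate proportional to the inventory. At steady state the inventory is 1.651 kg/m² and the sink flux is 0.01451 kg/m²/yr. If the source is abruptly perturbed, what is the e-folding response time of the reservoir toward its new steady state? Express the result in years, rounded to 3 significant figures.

114 yr

For a linear reservoir the response time equals the residence time τ = M/F.
τ = 1.651 / 0.01451 = 113.8 yr.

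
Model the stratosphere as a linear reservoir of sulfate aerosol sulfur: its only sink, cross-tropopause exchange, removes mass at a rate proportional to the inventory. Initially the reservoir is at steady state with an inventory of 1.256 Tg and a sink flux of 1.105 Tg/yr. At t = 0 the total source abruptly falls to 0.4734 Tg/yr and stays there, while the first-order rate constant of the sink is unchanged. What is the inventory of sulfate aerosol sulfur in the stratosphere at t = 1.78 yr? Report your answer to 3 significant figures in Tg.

τ = M₀/F₀ = 1.256/1.105 = 1.137 yr; rate constant k = 1/τ.
New steady state M_∞ = F₁/k = F₁·τ = 0.4734 × 1.137 = 0.53809 Tg.
M(t) = M_∞ + (M₀ − M_∞)·e^(−t/τ); t/τ = 1.78/1.137 = 1.566, so e^(−t/τ) = 0.2089.
M(t) = 0.53809 + 0.7179 × 0.2089 = 0.68805 Tg.

0.688 Tg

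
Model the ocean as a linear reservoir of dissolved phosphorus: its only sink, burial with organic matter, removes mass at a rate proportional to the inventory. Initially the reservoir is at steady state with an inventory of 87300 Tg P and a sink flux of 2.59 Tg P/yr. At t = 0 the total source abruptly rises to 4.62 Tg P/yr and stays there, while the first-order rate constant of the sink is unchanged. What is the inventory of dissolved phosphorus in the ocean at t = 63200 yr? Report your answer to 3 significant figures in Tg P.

The sink rate constant is k = F₀/M₀ = 2.59/87300 = 2.967×10^-5 yr⁻¹.
Solving dM/dt = F₁ − kM with M(0) = M₀ gives M(t) = F₁/k + (M₀ − F₁/k)·e^(−kt).
F₁/k = 4.62/2.967×10^-5 = 155720 Tg P; kt = 2.967×10^-5 × 63200 = 1.875, e^(−kt) = 0.1534.
M(63200) = 155720 + (87300 − 155720) × 0.1534 = 155720 − 10490 = 145230 Tg P.

145000 Tg P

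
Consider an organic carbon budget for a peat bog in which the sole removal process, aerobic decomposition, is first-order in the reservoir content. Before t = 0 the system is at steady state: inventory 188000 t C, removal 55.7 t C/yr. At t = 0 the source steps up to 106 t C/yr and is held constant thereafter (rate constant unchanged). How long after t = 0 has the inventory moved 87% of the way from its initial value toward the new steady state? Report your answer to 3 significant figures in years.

τ = M₀/F₀ = 188000/55.7 = 3375 yr.
The remaining gap fraction is e^(−t/τ); 87% covered ⇒ e^(−t/τ) = 0.130.
t = −τ ln(0.130) = 3375 × 2.040 = 6886 yr.

6890 yr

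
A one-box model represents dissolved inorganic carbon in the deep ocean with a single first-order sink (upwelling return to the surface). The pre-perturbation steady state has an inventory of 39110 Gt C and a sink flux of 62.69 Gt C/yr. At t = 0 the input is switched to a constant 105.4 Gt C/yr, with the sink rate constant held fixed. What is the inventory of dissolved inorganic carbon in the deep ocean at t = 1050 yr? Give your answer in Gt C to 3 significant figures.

60800 Gt C

τ = M₀/F₀ = 39110/62.69 = 623.9 yr; rate constant k = 1/τ.
New steady state M_∞ = F₁/k = F₁·τ = 105.4 × 623.9 = 65755 Gt C.
M(t) = M_∞ + (M₀ − M_∞)·e^(−t/τ); t/τ = 1050/623.9 = 1.683, so e^(−t/τ) = 0.1858.
M(t) = 65755 − 26650 × 0.1858 = 60804 Gt C.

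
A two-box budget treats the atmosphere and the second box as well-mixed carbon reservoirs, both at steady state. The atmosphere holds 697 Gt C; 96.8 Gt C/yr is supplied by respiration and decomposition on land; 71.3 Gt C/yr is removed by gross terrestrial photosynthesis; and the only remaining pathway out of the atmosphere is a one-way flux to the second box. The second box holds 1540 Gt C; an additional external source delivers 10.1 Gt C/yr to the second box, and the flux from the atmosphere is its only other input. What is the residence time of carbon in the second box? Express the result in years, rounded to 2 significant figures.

Balance the atmosphere: ΣF_in = 96.800 Gt C/yr.
Flux to the second box = ΣF_in − (71.3) = 25.500 Gt C/yr.
Total input to the second box = 25.500 + 10.1 = 35.600 Gt C/yr; at steady state this equals its total output.
τ = M / F = 1540 / 35.600 = 43.26 yr.

43 yr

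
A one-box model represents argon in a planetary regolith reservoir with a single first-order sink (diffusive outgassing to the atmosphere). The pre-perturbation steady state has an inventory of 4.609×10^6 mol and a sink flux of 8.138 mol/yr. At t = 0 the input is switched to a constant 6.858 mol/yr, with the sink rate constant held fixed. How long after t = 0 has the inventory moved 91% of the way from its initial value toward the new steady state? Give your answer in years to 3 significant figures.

τ = M₀/F₀ = 4.609×10^6/8.138 = 566400 yr.
The remaining gap fraction is e^(−t/τ); 91% covered ⇒ e^(−t/τ) = 0.0900.
t = −τ ln(0.0900) = 566400 × 2.408 = 1.364×10^6 yr.

1.36×10^6 yr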